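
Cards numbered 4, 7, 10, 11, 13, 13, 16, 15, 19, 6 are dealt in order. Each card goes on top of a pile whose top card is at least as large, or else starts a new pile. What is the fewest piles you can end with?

7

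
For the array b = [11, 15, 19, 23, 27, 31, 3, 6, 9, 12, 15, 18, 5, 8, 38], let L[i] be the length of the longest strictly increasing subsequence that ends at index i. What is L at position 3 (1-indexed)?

dp[i] = 1 + max{dp[j] : j<i, b[j]<b[i]} (or 1 if no such j):
i:      1  2  3  4  5  6  7  8  9 10 11 12 13 14 15
b[i]:  11 15 19 23 27 31  3  6  9 12 15 18  5  8 38
dp:     1  2  3  4  5  6  1  2  3  4  5  6  2  3  7
At index 3 the value is 3.

3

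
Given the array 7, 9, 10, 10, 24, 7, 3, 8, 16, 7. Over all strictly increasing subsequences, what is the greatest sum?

Let S[i] be the best sum of a strictly increasing subsequence ending at i:
i:      1  2  3  4  5  6  7  8  9 10
a[i]:   7  9 10 10 24  7  3  8 16  7
S:      7 16 26 26 50  7  3 15 42 10
Maximum is 50 (e.g. 7 + 9 + 10 + 24).

50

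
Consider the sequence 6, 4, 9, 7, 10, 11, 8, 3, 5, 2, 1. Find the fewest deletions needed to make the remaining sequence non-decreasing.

Fewest deletions = n − (longest non-decreasing subsequence).
i:      1  2  3  4  5  6  7  8  9 10 11
a[i]:   6  4  9  7 10 11  8  3  5  2  1
dp:     1  1  2  2  3  4  3  1  2  1  1
max dp = 4, so deletions = 11 − 4 = 7.

7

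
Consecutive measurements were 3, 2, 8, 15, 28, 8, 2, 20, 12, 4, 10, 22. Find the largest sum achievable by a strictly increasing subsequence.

Let S[i] be the best sum of a strictly increasing subsequence ending at i:
i:      1  2  3  4  5  6  7  8  9 10 11 12
a[i]:   3  2  8 15 28  8  2 20 12  4 10 22
S:      3  2 11 26 54 11  2 46 23  7 21 68
Maximum is 68 (e.g. 3 + 8 + 15 + 20 + 22).

68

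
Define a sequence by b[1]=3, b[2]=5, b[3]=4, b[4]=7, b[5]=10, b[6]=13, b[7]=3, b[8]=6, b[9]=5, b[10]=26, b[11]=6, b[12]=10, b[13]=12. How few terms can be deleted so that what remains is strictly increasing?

7

Fewest deletions = n − (longest strictly increasing subsequence).
Patience tails:
3 → extends → [3]
5 → extends → [3, 5]
4 → replaces 5 → [3, 4]
7 → extends → [3, 4, 7]
10 → extends → [3, 4, 7, 10]
13 → extends → [3, 4, 7, 10, 13]
3 → already a tail → [3, 4, 7, 10, 13]
6 → replaces 7 → [3, 4, 6, 10, 13]
5 → replaces 6 → [3, 4, 5, 10, 13]
26 → extends → [3, 4, 5, 10, 13, 26]
6 → replaces 10 → [3, 4, 5, 6, 13, 26]
10 → replaces 13 → [3, 4, 5, 6, 10, 26]
12 → replaces 26 → [3, 4, 5, 6, 10, 12]
Longest strictly increasing subsequence has length 6, so deletions = 13 − 6 = 7.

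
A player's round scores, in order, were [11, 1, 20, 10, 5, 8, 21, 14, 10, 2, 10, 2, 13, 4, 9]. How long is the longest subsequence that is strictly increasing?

Track the smallest tail for each achievable length (strict):
11 → extends → [11]
1 → replaces 11 → [1]
20 → extends → [1, 20]
10 → replaces 20 → [1, 10]
5 → replaces 10 → [1, 5]
8 → extends → [1, 5, 8]
21 → extends → [1, 5, 8, 21]
14 → replaces 21 → [1, 5, 8, 14]
10 → replaces 14 → [1, 5, 8, 10]
2 → replaces 5 → [1, 2, 8, 10]
10 → already a tail → [1, 2, 8, 10]
2 → already a tail → [1, 2, 8, 10]
13 → extends → [1, 2, 8, 10, 13]
4 → replaces 8 → [1, 2, 4, 10, 13]
9 → replaces 10 → [1, 2, 4, 9, 13]
Five tails, so the longest strictly increasing subsequence has length 5 (e.g. 1, 5, 8, 10, 13).

5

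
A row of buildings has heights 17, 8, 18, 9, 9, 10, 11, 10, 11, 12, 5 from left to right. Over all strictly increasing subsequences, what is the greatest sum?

Let S[i] be the best sum of a strictly increasing subsequence ending at i:
i:      1  2  3  4  5  6  7  8  9 10 11
a[i]:  17  8 18  9  9 10 11 10 11 12  5
S:     17  8 35 17 17 27 38 27 38 50  5
Maximum is 50 (e.g. 8 + 9 + 10 + 11 + 12).

50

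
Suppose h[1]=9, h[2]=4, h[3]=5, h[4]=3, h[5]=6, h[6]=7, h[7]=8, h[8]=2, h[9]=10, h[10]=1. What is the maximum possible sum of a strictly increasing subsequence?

Let S[i] be the best sum of a strictly increasing subsequence ending at i:
i:      1  2  3  4  5  6  7  8  9 10
h[i]:   9  4  5  3  6  7  8  2 10  1
S:      9  4  9  3 15 22 30  2 40  1
Maximum is 40 (e.g. 4 + 5 + 6 + 7 + 8 + 10).

40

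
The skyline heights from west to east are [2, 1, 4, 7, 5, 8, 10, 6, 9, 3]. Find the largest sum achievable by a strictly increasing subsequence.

Let S[i] be the best sum of a strictly increasing subsequence ending at i:
i:      1  2  3  4  5  6  7  8  9 10
a[i]:   2  1  4  7  5  8 10  6  9  3
S:      2  1  6 13 11 21 31 17 30  5
Maximum is 31 (e.g. 2 + 4 + 7 + 8 + 10).

31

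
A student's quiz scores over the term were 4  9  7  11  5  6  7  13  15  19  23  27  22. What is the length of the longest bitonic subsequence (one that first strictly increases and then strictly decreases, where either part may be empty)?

10

inc[i] = longest strictly increasing subsequence ending at i; dec[i] = longest strictly decreasing subsequence starting at i:
i:      1  2  3  4  5  6  7  8  9 10 11 12 13
a[i]:   4  9  7 11  5  6  7 13 15 19 23 27 22
inc:    1  2  2  3  2  3  4  5  6  7  8  9  8
dec:    1  3  2  2  1  1  1  1  1  1  2  2  1
Best peak at i=12 (value 27): inc=9, dec=2, length 9+2−1 = 10.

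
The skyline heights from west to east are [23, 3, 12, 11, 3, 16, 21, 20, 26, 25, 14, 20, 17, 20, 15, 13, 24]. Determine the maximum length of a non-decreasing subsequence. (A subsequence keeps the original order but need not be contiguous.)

Let dp[i] be the length of the longest such subsequence ending at index i:
i:      1  2  3  4  5  6  7  8  9 10 11 12 13 14 15 16 17
a[i]:  23  3 12 11  3 16 21 20 26 25 14 20 17 20 15 13 24
dp:     1  1  2  2  2  3  4  4  5  5  3  5  4  6  4  3  7
Maximum dp value is 7.

7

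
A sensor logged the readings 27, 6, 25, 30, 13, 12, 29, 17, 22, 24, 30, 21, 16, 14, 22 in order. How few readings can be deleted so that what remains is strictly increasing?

9

Fewest deletions = n − (longest strictly increasing subsequence).
i:      1  2  3  4  5  6  7  8  9 10 11 12 13 14 15
a[i]:  27  6 25 30 13 12 29 17 22 24 30 21 16 14 22
dp:     1  1  2  3  2  2  3  3  4  5  6  4  3  3  5
max dp = 6, so deletions = 15 − 6 = 9.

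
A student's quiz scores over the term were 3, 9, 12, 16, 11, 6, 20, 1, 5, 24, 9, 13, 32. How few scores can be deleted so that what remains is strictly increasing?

6

Fewest deletions = n − (longest strictly increasing subsequence).
i:      1  2  3  4  5  6  7  8  9 10 11 12 13
a[i]:   3  9 12 16 11  6 20  1  5 24  9 13 32
dp:     1  2  3  4  3  2  5  1  2  6  3  4  7
max dp = 7, so deletions = 13 − 7 = 6.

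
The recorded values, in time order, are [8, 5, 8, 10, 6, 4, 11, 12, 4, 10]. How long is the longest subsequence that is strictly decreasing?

Negate each value so 'decreasing' becomes 'increasing', then run patience tails on the negated sequence:
-8 → extends → [-8]
-5 → extends → [-8, -5]
-8 → already a tail → [-8, -5]
-10 → replaces -8 → [-10, -5]
-6 → replaces -5 → [-10, -6]
-4 → extends → [-10, -6, -4]
-11 → replaces -10 → [-11, -6, -4]
-12 → replaces -11 → [-12, -6, -4]
-4 → already a tail → [-12, -6, -4]
-10 → replaces -6 → [-12, -10, -4]
Three tails, so the longest strictly decreasing subsequence of the original has length 3.

3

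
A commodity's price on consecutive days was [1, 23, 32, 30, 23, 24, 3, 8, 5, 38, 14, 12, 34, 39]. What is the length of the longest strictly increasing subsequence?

Track the smallest tail for each achievable length (strict):
1 → extends → [1]
23 → extends → [1, 23]
32 → extends → [1, 23, 32]
30 → replaces 32 → [1, 23, 30]
23 → already a tail → [1, 23, 30]
24 → replaces 30 → [1, 23, 24]
3 → replaces 23 → [1, 3, 24]
8 → replaces 24 → [1, 3, 8]
5 → replaces 8 → [1, 3, 5]
38 → extends → [1, 3, 5, 38]
14 → replaces 38 → [1, 3, 5, 14]
12 → replaces 14 → [1, 3, 5, 12]
34 → extends → [1, 3, 5, 12, 34]
39 → extends → [1, 3, 5, 12, 34, 39]
Six tails, so the longest strictly increasing subsequence has length 6 (e.g. 1, 3, 8, 14, 34, 39).

6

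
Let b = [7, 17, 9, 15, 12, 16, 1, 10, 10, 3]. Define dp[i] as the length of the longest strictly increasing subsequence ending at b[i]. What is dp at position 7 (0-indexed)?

dp[i] = 1 + max{dp[j] : j<i, b[j]<b[i]} (or 1 if no such j):
i:      0  1  2  3  4  5  6  7  8  9
b[i]:   7 17  9 15 12 16  1 10 10  3
dp:     1  2  2  3  3  4  1  3  3  2
At index 7 the value is 3.

3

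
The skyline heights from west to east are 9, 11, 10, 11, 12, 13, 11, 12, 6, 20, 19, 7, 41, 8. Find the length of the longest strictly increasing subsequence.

7

Track the smallest tail for each achievable length (strict):
9 → extends → [9]
11 → extends → [9, 11]
10 → replaces 11 → [9, 10]
11 → extends → [9, 10, 11]
12 → extends → [9, 10, 11, 12]
13 → extends → [9, 10, 11, 12, 13]
11 → already a tail → [9, 10, 11, 12, 13]
12 → already a tail → [9, 10, 11, 12, 13]
6 → replaces 9 → [6, 10, 11, 12, 13]
20 → extends → [6, 10, 11, 12, 13, 20]
19 → replaces 20 → [6, 10, 11, 12, 13, 19]
7 → replaces 10 → [6, 7, 11, 12, 13, 19]
41 → extends → [6, 7, 11, 12, 13, 19, 41]
8 → replaces 11 → [6, 7, 8, 12, 13, 19, 41]
Seven tails, so the longest strictly increasing subsequence has length 7 (e.g. 9, 10, 11, 12, 13, 20, 41).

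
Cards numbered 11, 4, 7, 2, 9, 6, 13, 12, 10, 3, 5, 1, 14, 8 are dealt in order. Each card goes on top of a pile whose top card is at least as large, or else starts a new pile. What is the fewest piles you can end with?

5

Place each on the leftmost legal pile:
11 → new pile 1 (tops now [11])
4 → pile 1 (tops now [4])
7 → new pile 2 (tops now [4, 7])
2 → pile 1 (tops now [2, 7])
9 → new pile 3 (tops now [2, 7, 9])
6 → pile 2 (tops now [2, 6, 9])
13 → new pile 4 (tops now [2, 6, 9, 13])
12 → pile 4 (tops now [2, 6, 9, 12])
10 → pile 4 (tops now [2, 6, 9, 10])
3 → pile 2 (tops now [2, 3, 9, 10])
5 → pile 3 (tops now [2, 3, 5, 10])
1 → pile 1 (tops now [1, 3, 5, 10])
14 → new pile 5 (tops now [1, 3, 5, 10, 14])
8 → pile 4 (tops now [1, 3, 5, 8, 14])
Five piles.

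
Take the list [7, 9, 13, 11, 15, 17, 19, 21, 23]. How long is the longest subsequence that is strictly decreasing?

2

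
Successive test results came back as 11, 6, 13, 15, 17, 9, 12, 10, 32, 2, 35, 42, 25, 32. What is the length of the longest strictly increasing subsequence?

7

Track the smallest tail for each achievable length (strict):
11 → extends → [11]
6 → replaces 11 → [6]
13 → extends → [6, 13]
15 → extends → [6, 13, 15]
17 → extends → [6, 13, 15, 17]
9 → replaces 13 → [6, 9, 15, 17]
12 → replaces 15 → [6, 9, 12, 17]
10 → replaces 12 → [6, 9, 10, 17]
32 → extends → [6, 9, 10, 17, 32]
2 → replaces 6 → [2, 9, 10, 17, 32]
35 → extends → [2, 9, 10, 17, 32, 35]
42 → extends → [2, 9, 10, 17, 32, 35, 42]
25 → replaces 32 → [2, 9, 10, 17, 25, 35, 42]
32 → replaces 35 → [2, 9, 10, 17, 25, 32, 42]
Seven tails, so the longest strictly increasing subsequence has length 7 (e.g. 11, 13, 15, 17, 32, 35, 42).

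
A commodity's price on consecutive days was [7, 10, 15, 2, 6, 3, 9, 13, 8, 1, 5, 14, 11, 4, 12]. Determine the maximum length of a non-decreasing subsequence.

Track the smallest tail for each achievable length (allowing ties):
7 → extends → [7]
10 → extends → [7, 10]
15 → extends → [7, 10, 15]
2 → replaces 7 → [2, 10, 15]
6 → replaces 10 → [2, 6, 15]
3 → replaces 6 → [2, 3, 15]
9 → replaces 15 → [2, 3, 9]
13 → extends → [2, 3, 9, 13]
8 → replaces 9 → [2, 3, 8, 13]
1 → replaces 2 → [1, 3, 8, 13]
5 → replaces 8 → [1, 3, 5, 13]
14 → extends → [1, 3, 5, 13, 14]
11 → replaces 13 → [1, 3, 5, 11, 14]
4 → replaces 5 → [1, 3, 4, 11, 14]
12 → replaces 14 → [1, 3, 4, 11, 12]
Five tails, so the longest non-decreasing subsequence has length 5 (e.g. 2, 6, 9, 13, 14).

5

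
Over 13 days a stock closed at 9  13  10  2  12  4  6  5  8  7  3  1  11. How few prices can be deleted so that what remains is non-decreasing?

8

Fewest deletions = n − (longest non-decreasing subsequence).
i:      1  2  3  4  5  6  7  8  9 10 11 12 13
a[i]:   9 13 10  2 12  4  6  5  8  7  3  1 11
dp:     1  2  2  1  3  2  3  3  4  4  2  1  5
max dp = 5, so deletions = 13 − 5 = 8.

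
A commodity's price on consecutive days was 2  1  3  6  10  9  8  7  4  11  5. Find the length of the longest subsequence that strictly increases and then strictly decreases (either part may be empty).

8

inc[i] = longest strictly increasing subsequence ending at i; dec[i] = longest strictly decreasing subsequence starting at i:
i:      1  2  3  4  5  6  7  8  9 10 11
a[i]:   2  1  3  6 10  9  8  7  4 11  5
inc:    1  1  2  3  4  4  4  4  3  5  4
dec:    2  1  1  2  5  4  3  2  1  2  1
Best peak at i=5 (value 10): inc=4, dec=5, length 4+5−1 = 8.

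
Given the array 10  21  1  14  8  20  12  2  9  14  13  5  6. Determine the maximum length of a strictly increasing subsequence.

Track the smallest tail for each achievable length (strict):
10 → extends → [10]
21 → extends → [10, 21]
1 → replaces 10 → [1, 21]
14 → replaces 21 → [1, 14]
8 → replaces 14 → [1, 8]
20 → extends → [1, 8, 20]
12 → replaces 20 → [1, 8, 12]
2 → replaces 8 → [1, 2, 12]
9 → replaces 12 → [1, 2, 9]
14 → extends → [1, 2, 9, 14]
13 → replaces 14 → [1, 2, 9, 13]
5 → replaces 9 → [1, 2, 5, 13]
6 → replaces 13 → [1, 2, 5, 6]
Four tails, so the longest strictly increasing subsequence has length 4 (e.g. 1, 8, 12, 14).

4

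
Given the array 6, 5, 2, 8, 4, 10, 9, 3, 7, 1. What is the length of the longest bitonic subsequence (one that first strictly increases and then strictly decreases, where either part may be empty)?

inc[i] = longest strictly increasing subsequence ending at i; dec[i] = longest strictly decreasing subsequence starting at i:
i:      1  2  3  4  5  6  7  8  9 10
a[i]:   6  5  2  8  4 10  9  3  7  1
inc:    1  1  1  2  2  3  3  2  3  1
dec:    5  4  2  4  3  4  3  2  2  1
Best peak at i=6 (value 10): inc=3, dec=4, length 3+4−1 = 6.

6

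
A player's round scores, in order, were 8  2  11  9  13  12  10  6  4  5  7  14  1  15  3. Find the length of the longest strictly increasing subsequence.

6

Track the smallest tail for each achievable length (strict):
8 → extends → [8]
2 → replaces 8 → [2]
11 → extends → [2, 11]
9 → replaces 11 → [2, 9]
13 → extends → [2, 9, 13]
12 → replaces 13 → [2, 9, 12]
10 → replaces 12 → [2, 9, 10]
6 → replaces 9 → [2, 6, 10]
4 → replaces 6 → [2, 4, 10]
5 → replaces 10 → [2, 4, 5]
7 → extends → [2, 4, 5, 7]
14 → extends → [2, 4, 5, 7, 14]
1 → replaces 2 → [1, 4, 5, 7, 14]
15 → extends → [1, 4, 5, 7, 14, 15]
3 → replaces 4 → [1, 3, 5, 7, 14, 15]
Six tails, so the longest strictly increasing subsequence has length 6 (e.g. 2, 4, 5, 7, 14, 15).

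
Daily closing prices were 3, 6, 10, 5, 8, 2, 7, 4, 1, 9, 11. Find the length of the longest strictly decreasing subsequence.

5

Negate each value so 'decreasing' becomes 'increasing', then run patience tails on the negated sequence:
-3 → extends → [-3]
-6 → replaces -3 → [-6]
-10 → replaces -6 → [-10]
-5 → extends → [-10, -5]
-8 → replaces -5 → [-10, -8]
-2 → extends → [-10, -8, -2]
-7 → replaces -2 → [-10, -8, -7]
-4 → extends → [-10, -8, -7, -4]
-1 → extends → [-10, -8, -7, -4, -1]
-9 → replaces -8 → [-10, -9, -7, -4, -1]
-11 → replaces -10 → [-11, -9, -7, -4, -1]
Five tails, so the longest strictly decreasing subsequence of the original has length 5.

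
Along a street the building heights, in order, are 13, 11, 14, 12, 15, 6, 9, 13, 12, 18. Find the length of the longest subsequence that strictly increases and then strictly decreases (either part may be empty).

5

inc[i] = longest strictly increasing subsequence ending at i; dec[i] = longest strictly decreasing subsequence starting at i:
i:      1  2  3  4  5  6  7  8  9 10
a[i]:  13 11 14 12 15  6  9 13 12 18
inc:    1  1  2  2  3  1  2  3  3  4
dec:    3  2  3  2  3  1  1  2  1  1
Best peak at i=5 (value 15): inc=3, dec=3, length 3+3−1 = 5.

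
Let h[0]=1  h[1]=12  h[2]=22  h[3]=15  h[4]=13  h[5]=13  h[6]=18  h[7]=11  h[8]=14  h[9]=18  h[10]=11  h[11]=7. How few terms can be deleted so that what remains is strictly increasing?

Fewest deletions = n − (longest strictly increasing subsequence).
Patience tails:
1 → extends → [1]
12 → extends → [1, 12]
22 → extends → [1, 12, 22]
15 → replaces 22 → [1, 12, 15]
13 → replaces 15 → [1, 12, 13]
13 → already a tail → [1, 12, 13]
18 → extends → [1, 12, 13, 18]
11 → replaces 12 → [1, 11, 13, 18]
14 → replaces 18 → [1, 11, 13, 14]
18 → extends → [1, 11, 13, 14, 18]
11 → already a tail → [1, 11, 13, 14, 18]
7 → replaces 11 → [1, 7, 13, 14, 18]
Longest strictly increasing subsequence has length 5, so deletions = 12 − 5 = 7.

7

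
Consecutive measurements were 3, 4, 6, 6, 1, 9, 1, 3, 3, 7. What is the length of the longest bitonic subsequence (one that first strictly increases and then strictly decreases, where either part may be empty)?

5

inc[i] = longest strictly increasing subsequence ending at i; dec[i] = longest strictly decreasing subsequence starting at i:
i:      1  2  3  4  5  6  7  8  9 10
a[i]:   3  4  6  6  1  9  1  3  3  7
inc:    1  2  3  3  1  4  1  2  2  4
dec:    2  2  2  2  1  2  1  1  1  1
Best peak at i=6 (value 9): inc=4, dec=2, length 4+2−1 = 5.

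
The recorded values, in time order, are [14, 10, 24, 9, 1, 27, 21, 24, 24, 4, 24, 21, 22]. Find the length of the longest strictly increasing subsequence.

4

Let dp[i] be the length of the longest such subsequence ending at index i:
i:      1  2  3  4  5  6  7  8  9 10 11 12 13
a[i]:  14 10 24  9  1 27 21 24 24  4 24 21 22
dp:     1  1  2  1  1  3  2  3  3  2  3  3  4
Maximum dp value is 4.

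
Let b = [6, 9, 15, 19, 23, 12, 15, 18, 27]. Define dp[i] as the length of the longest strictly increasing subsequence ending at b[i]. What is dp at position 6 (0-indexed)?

4

dp[i] = 1 + max{dp[j] : j<i, b[j]<b[i]} (or 1 if no such j):
i:      0  1  2  3  4  5  6  7  8
b[i]:   6  9 15 19 23 12 15 18 27
dp:     1  2  3  4  5  3  4  5  6
At index 6 the value is 4.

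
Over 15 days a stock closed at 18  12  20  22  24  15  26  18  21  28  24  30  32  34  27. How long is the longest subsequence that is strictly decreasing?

2

Let dp[i] be the longest strictly decreasing subsequence ending at i:
i:      1  2  3  4  5  6  7  8  9 10 11 12 13 14 15
a[i]:  18 12 20 22 24 15 26 18 21 28 24 30 32 34 27
dp:     1  2  1  1  1  2  1  2  2  1  2  1  1  1  2
Maximum is 2.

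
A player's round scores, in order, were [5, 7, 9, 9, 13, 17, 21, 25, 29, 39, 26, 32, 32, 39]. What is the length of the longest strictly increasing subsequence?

10

Let dp[i] be the length of the longest such subsequence ending at index i:
i:      1  2  3  4  5  6  7  8  9 10 11 12 13 14
a[i]:   5  7  9  9 13 17 21 25 29 39 26 32 32 39
dp:     1  2  3  3  4  5  6  7  8  9  8  9  9 10
Maximum dp value is 10.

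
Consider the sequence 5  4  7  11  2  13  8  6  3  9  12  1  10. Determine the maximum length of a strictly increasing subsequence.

Track the smallest tail for each achievable length (strict):
5 → extends → [5]
4 → replaces 5 → [4]
7 → extends → [4, 7]
11 → extends → [4, 7, 11]
2 → replaces 4 → [2, 7, 11]
13 → extends → [2, 7, 11, 13]
8 → replaces 11 → [2, 7, 8, 13]
6 → replaces 7 → [2, 6, 8, 13]
3 → replaces 6 → [2, 3, 8, 13]
9 → replaces 13 → [2, 3, 8, 9]
12 → extends → [2, 3, 8, 9, 12]
1 → replaces 2 → [1, 3, 8, 9, 12]
10 → replaces 12 → [1, 3, 8, 9, 10]
Five tails, so the longest strictly increasing subsequence has length 5 (e.g. 5, 7, 8, 9, 12).

5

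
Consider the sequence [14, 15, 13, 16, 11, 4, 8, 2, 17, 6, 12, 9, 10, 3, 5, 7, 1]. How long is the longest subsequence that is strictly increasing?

Let dp[i] be the length of the longest such subsequence ending at index i:
i:      1  2  3  4  5  6  7  8  9 10 11 12 13 14 15 16 17
a[i]:  14 15 13 16 11  4  8  2 17  6 12  9 10  3  5  7  1
dp:     1  2  1  3  1  1  2  1  4  2  3  3  4  2  3  4  1
Maximum dp value is 4.

4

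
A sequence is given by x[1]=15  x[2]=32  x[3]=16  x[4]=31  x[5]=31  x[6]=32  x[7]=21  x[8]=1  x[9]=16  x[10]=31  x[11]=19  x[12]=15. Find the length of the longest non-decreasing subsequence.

Track the smallest tail for each achievable length (allowing ties):
15 → extends → [15]
32 → extends → [15, 32]
16 → replaces 32 → [15, 16]
31 → extends → [15, 16, 31]
31 → extends → [15, 16, 31, 31]
32 → extends → [15, 16, 31, 31, 32]
21 → replaces 31 → [15, 16, 21, 31, 32]
1 → replaces 15 → [1, 16, 21, 31, 32]
16 → replaces 21 → [1, 16, 16, 31, 32]
31 → replaces 32 → [1, 16, 16, 31, 31]
19 → replaces 31 → [1, 16, 16, 19, 31]
15 → replaces 16 → [1, 15, 16, 19, 31]
Five tails, so the longest non-decreasing subsequence has length 5 (e.g. 15, 16, 31, 31, 32).

5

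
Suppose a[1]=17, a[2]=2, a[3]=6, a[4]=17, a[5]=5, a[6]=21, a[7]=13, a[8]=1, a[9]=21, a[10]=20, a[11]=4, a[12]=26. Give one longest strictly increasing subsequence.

2, 6, 17, 21, 26

Patience tails give the LIS length; then backtrack through the dp parents:
17 → extends → [17]
2 → replaces 17 → [2]
6 → extends → [2, 6]
17 → extends → [2, 6, 17]
5 → replaces 6 → [2, 5, 17]
21 → extends → [2, 5, 17, 21]
13 → replaces 17 → [2, 5, 13, 21]
1 → replaces 2 → [1, 5, 13, 21]
21 → already a tail → [1, 5, 13, 21]
20 → replaces 21 → [1, 5, 13, 20]
4 → replaces 5 → [1, 4, 13, 20]
26 → extends → [1, 4, 13, 20, 26]
Length 5; one witness is 2, 6, 17, 21, 26.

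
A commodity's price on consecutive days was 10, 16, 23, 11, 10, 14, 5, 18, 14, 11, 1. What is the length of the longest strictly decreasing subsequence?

5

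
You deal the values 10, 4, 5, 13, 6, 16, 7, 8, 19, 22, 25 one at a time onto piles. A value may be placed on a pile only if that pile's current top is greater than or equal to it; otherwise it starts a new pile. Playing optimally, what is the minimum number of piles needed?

Place each on the leftmost legal pile:
10 → new pile 1 (tops now [10])
4 → pile 1 (tops now [4])
5 → new pile 2 (tops now [4, 5])
13 → new pile 3 (tops now [4, 5, 13])
6 → pile 3 (tops now [4, 5, 6])
16 → new pile 4 (tops now [4, 5, 6, 16])
7 → pile 4 (tops now [4, 5, 6, 7])
8 → new pile 5 (tops now [4, 5, 6, 7, 8])
19 → new pile 6 (tops now [4, 5, 6, 7, 8, 19])
22 → new pile 7 (tops now [4, 5, 6, 7, 8, 19, 22])
25 → new pile 8 (tops now [4, 5, 6, 7, 8, 19, 22, 25])
Eight piles.

8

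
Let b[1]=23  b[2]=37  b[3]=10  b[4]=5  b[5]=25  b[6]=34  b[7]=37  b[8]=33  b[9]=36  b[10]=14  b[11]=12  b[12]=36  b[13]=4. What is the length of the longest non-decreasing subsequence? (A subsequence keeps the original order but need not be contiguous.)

5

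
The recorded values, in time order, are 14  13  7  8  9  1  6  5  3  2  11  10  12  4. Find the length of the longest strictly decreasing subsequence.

7

Negate each value so 'decreasing' becomes 'increasing', then run patience tails on the negated sequence:
-14 → extends → [-14]
-13 → extends → [-14, -13]
-7 → extends → [-14, -13, -7]
-8 → replaces -7 → [-14, -13, -8]
-9 → replaces -8 → [-14, -13, -9]
-1 → extends → [-14, -13, -9, -1]
-6 → replaces -1 → [-14, -13, -9, -6]
-5 → extends → [-14, -13, -9, -6, -5]
-3 → extends → [-14, -13, -9, -6, -5, -3]
-2 → extends → [-14, -13, -9, -6, -5, -3, -2]
-11 → replaces -9 → [-14, -13, -11, -6, -5, -3, -2]
-10 → replaces -6 → [-14, -13, -11, -10, -5, -3, -2]
-12 → replaces -11 → [-14, -13, -12, -10, -5, -3, -2]
-4 → replaces -3 → [-14, -13, -12, -10, -5, -4, -2]
Seven tails, so the longest strictly decreasing subsequence of the original has length 7.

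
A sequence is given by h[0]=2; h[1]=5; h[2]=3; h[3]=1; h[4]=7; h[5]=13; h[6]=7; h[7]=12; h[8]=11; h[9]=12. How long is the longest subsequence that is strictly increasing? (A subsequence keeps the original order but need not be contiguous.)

5

Track the smallest tail for each achievable length (strict):
2 → extends → [2]
5 → extends → [2, 5]
3 → replaces 5 → [2, 3]
1 → replaces 2 → [1, 3]
7 → extends → [1, 3, 7]
13 → extends → [1, 3, 7, 13]
7 → already a tail → [1, 3, 7, 13]
12 → replaces 13 → [1, 3, 7, 12]
11 → replaces 12 → [1, 3, 7, 11]
12 → extends → [1, 3, 7, 11, 12]
Five tails, so the longest strictly increasing subsequence has length 5 (e.g. 2, 5, 7, 11, 12).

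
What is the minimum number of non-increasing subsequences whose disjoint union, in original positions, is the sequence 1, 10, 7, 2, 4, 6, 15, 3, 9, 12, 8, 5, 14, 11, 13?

7

Place each on the leftmost legal pile:
1 → new pile 1 (tops now [1])
10 → new pile 2 (tops now [1, 10])
7 → pile 2 (tops now [1, 7])
2 → pile 2 (tops now [1, 2])
4 → new pile 3 (tops now [1, 2, 4])
6 → new pile 4 (tops now [1, 2, 4, 6])
15 → new pile 5 (tops now [1, 2, 4, 6, 15])
3 → pile 3 (tops now [1, 2, 3, 6, 15])
9 → pile 5 (tops now [1, 2, 3, 6, 9])
12 → new pile 6 (tops now [1, 2, 3, 6, 9, 12])
8 → pile 5 (tops now [1, 2, 3, 6, 8, 12])
5 → pile 4 (tops now [1, 2, 3, 5, 8, 12])
14 → new pile 7 (tops now [1, 2, 3, 5, 8, 12, 14])
11 → pile 6 (tops now [1, 2, 3, 5, 8, 11, 14])
13 → pile 7 (tops now [1, 2, 3, 5, 8, 11, 13])
Seven piles.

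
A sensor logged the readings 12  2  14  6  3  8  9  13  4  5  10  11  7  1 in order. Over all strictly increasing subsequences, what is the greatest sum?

Let S[i] be the best sum of a strictly increasing subsequence ending at i:
i:      1  2  3  4  5  6  7  8  9 10 11 12 13 14
a[i]:  12  2 14  6  3  8  9 13  4  5 10 11  7  1
S:     12  2 26  8  5 16 25 38  9 14 35 46 21  1
Maximum is 46 (e.g. 2 + 6 + 8 + 9 + 10 + 11).

46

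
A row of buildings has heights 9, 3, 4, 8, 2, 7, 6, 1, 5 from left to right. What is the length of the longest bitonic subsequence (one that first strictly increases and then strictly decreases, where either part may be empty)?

6

inc[i] = longest strictly increasing subsequence ending at i; dec[i] = longest strictly decreasing subsequence starting at i:
i:     1 2 3 4 5 6 7 8 9
a[i]:  9 3 4 8 2 7 6 1 5
inc:   1 1 2 3 1 3 3 1 3
dec:   5 3 3 4 2 3 2 1 1
Best peak at i=4 (value 8): inc=3, dec=4, length 3+4−1 = 6.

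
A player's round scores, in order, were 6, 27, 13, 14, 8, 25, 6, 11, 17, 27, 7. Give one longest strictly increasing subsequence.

6, 13, 14, 25, 27

Patience tails give the LIS length; then backtrack through the dp parents:
6 → extends → [6]
27 → extends → [6, 27]
13 → replaces 27 → [6, 13]
14 → extends → [6, 13, 14]
8 → replaces 13 → [6, 8, 14]
25 → extends → [6, 8, 14, 25]
6 → already a tail → [6, 8, 14, 25]
11 → replaces 14 → [6, 8, 11, 25]
17 → replaces 25 → [6, 8, 11, 17]
27 → extends → [6, 8, 11, 17, 27]
7 → replaces 8 → [6, 7, 11, 17, 27]
Length 5; one witness is 6, 13, 14, 25, 27.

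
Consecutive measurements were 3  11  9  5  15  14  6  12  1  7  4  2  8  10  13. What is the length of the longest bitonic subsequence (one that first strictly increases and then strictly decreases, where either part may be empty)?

inc[i] = longest strictly increasing subsequence ending at i; dec[i] = longest strictly decreasing subsequence starting at i:
i:      1  2  3  4  5  6  7  8  9 10 11 12 13 14 15
a[i]:   3 11  9  5 15 14  6 12  1  7  4  2  8 10 13
inc:    1  2  2  2  3  3  3  4  1  4  2  2  5  6  7
dec:    2  5  4  3  6  5  3  4  1  3  2  1  1  1  1
Best peak at i=5 (value 15): inc=3, dec=6, length 3+6−1 = 8.

8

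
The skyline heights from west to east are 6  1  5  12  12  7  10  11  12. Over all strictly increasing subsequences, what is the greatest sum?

46

Let S[i] be the best sum of a strictly increasing subsequence ending at i:
i:      1  2  3  4  5  6  7  8  9
a[i]:   6  1  5 12 12  7 10 11 12
S:      6  1  6 18 18 13 23 34 46
Maximum is 46 (e.g. 1 + 5 + 7 + 10 + 11 + 12).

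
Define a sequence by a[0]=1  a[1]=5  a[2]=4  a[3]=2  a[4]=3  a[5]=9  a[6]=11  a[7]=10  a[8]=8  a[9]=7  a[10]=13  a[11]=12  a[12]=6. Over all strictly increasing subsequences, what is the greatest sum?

39

Let S[i] be the best sum of a strictly increasing subsequence ending at i:
i:      0  1  2  3  4  5  6  7  8  9 10 11 12
a[i]:   1  5  4  2  3  9 11 10  8  7 13 12  6
S:      1  6  5  3  6 15 26 25 14 13 39 38 12
Maximum is 39 (e.g. 1 + 2 + 3 + 9 + 11 + 13).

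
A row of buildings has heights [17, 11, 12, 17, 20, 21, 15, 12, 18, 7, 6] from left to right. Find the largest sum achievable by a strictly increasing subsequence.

Let S[i] be the best sum of a strictly increasing subsequence ending at i:
i:      1  2  3  4  5  6  7  8  9 10 11
a[i]:  17 11 12 17 20 21 15 12 18  7  6
S:     17 11 23 40 60 81 38 23 58  7  6
Maximum is 81 (e.g. 11 + 12 + 17 + 20 + 21).

81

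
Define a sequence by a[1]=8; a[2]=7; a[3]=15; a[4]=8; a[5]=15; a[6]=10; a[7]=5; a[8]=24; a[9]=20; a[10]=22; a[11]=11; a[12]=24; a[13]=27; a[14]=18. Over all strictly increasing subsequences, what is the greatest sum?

Let S[i] be the best sum of a strictly increasing subsequence ending at i:
i:       1   2   3   4   5   6   7   8   9  10  11  12  13  14
a[i]:    8   7  15   8  15  10   5  24  20  22  11  24  27  18
S:       8   7  23  15  30  25   5  54  50  72  36  96 123  54
Maximum is 123 (e.g. 7 + 8 + 15 + 20 + 22 + 24 + 27).

123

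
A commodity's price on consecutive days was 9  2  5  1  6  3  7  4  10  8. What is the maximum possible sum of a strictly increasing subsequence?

Let S[i] be the best sum of a strictly increasing subsequence ending at i:
i:      1  2  3  4  5  6  7  8  9 10
a[i]:   9  2  5  1  6  3  7  4 10  8
S:      9  2  7  1 13  5 20  9 30 28
Maximum is 30 (e.g. 2 + 5 + 6 + 7 + 10).

30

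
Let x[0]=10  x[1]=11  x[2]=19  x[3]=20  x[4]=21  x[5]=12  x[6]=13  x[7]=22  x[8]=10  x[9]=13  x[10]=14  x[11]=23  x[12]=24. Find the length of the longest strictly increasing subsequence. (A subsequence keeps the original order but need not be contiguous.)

8

Track the smallest tail for each achievable length (strict):
10 → extends → [10]
11 → extends → [10, 11]
19 → extends → [10, 11, 19]
20 → extends → [10, 11, 19, 20]
21 → extends → [10, 11, 19, 20, 21]
12 → replaces 19 → [10, 11, 12, 20, 21]
13 → replaces 20 → [10, 11, 12, 13, 21]
22 → extends → [10, 11, 12, 13, 21, 22]
10 → already a tail → [10, 11, 12, 13, 21, 22]
13 → already a tail → [10, 11, 12, 13, 21, 22]
14 → replaces 21 → [10, 11, 12, 13, 14, 22]
23 → extends → [10, 11, 12, 13, 14, 22, 23]
24 → extends → [10, 11, 12, 13, 14, 22, 23, 24]
Eight tails, so the longest strictly increasing subsequence has length 8 (e.g. 10, 11, 19, 20, 21, 22, 23, 24).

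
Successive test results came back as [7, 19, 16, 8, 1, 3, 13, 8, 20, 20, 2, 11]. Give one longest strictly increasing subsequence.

Patience tails give the LIS length; then backtrack through the dp parents:
7 → extends → [7]
19 → extends → [7, 19]
16 → replaces 19 → [7, 16]
8 → replaces 16 → [7, 8]
1 → replaces 7 → [1, 8]
3 → replaces 8 → [1, 3]
13 → extends → [1, 3, 13]
8 → replaces 13 → [1, 3, 8]
20 → extends → [1, 3, 8, 20]
20 → already a tail → [1, 3, 8, 20]
2 → replaces 3 → [1, 2, 8, 20]
11 → replaces 20 → [1, 2, 8, 11]
Length 4; one witness is 7, 8, 13, 20.

7, 8, 13, 20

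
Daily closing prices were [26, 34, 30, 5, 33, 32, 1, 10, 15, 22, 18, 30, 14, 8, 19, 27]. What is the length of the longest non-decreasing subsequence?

6

Track the smallest tail for each achievable length (allowing ties):
26 → extends → [26]
34 → extends → [26, 34]
30 → replaces 34 → [26, 30]
5 → replaces 26 → [5, 30]
33 → extends → [5, 30, 33]
32 → replaces 33 → [5, 30, 32]
1 → replaces 5 → [1, 30, 32]
10 → replaces 30 → [1, 10, 32]
15 → replaces 32 → [1, 10, 15]
22 → extends → [1, 10, 15, 22]
18 → replaces 22 → [1, 10, 15, 18]
30 → extends → [1, 10, 15, 18, 30]
14 → replaces 15 → [1, 10, 14, 18, 30]
8 → replaces 10 → [1, 8, 14, 18, 30]
19 → replaces 30 → [1, 8, 14, 18, 19]
27 → extends → [1, 8, 14, 18, 19, 27]
Six tails, so the longest non-decreasing subsequence has length 6 (e.g. 5, 10, 15, 18, 19, 27).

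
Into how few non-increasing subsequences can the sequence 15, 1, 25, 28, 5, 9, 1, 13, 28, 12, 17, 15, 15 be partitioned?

Place each on the leftmost legal pile:
15 → new pile 1 (tops now [15])
1 → pile 1 (tops now [1])
25 → new pile 2 (tops now [1, 25])
28 → new pile 3 (tops now [1, 25, 28])
5 → pile 2 (tops now [1, 5, 28])
9 → pile 3 (tops now [1, 5, 9])
1 → pile 1 (tops now [1, 5, 9])
13 → new pile 4 (tops now [1, 5, 9, 13])
28 → new pile 5 (tops now [1, 5, 9, 13, 28])
12 → pile 4 (tops now [1, 5, 9, 12, 28])
17 → pile 5 (tops now [1, 5, 9, 12, 17])
15 → pile 5 (tops now [1, 5, 9, 12, 15])
15 → pile 5 (tops now [1, 5, 9, 12, 15])
Five piles.

5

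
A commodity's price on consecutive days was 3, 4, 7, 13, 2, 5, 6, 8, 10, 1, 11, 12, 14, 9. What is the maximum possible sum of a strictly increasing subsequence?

73

Let S[i] be the best sum of a strictly increasing subsequence ending at i:
i:      1  2  3  4  5  6  7  8  9 10 11 12 13 14
a[i]:   3  4  7 13  2  5  6  8 10  1 11 12 14  9
S:      3  7 14 27  2 12 18 26 36  1 47 59 73 35
Maximum is 73 (e.g. 3 + 4 + 5 + 6 + 8 + 10 + 11 + 12 + 14).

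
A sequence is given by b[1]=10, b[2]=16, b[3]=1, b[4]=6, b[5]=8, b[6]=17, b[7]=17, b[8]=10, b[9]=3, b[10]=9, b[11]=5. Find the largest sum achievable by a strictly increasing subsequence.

Let S[i] be the best sum of a strictly increasing subsequence ending at i:
i:      1  2  3  4  5  6  7  8  9 10 11
b[i]:  10 16  1  6  8 17 17 10  3  9  5
S:     10 26  1  7 15 43 43 25  4 24  9
Maximum is 43 (e.g. 10 + 16 + 17).

43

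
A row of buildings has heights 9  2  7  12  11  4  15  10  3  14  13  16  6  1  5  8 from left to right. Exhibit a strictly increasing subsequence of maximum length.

Patience tails give the LIS length; then backtrack through the dp parents:
9 → extends → [9]
2 → replaces 9 → [2]
7 → extends → [2, 7]
12 → extends → [2, 7, 12]
11 → replaces 12 → [2, 7, 11]
4 → replaces 7 → [2, 4, 11]
15 → extends → [2, 4, 11, 15]
10 → replaces 11 → [2, 4, 10, 15]
3 → replaces 4 → [2, 3, 10, 15]
14 → replaces 15 → [2, 3, 10, 14]
13 → replaces 14 → [2, 3, 10, 13]
16 → extends → [2, 3, 10, 13, 16]
6 → replaces 10 → [2, 3, 6, 13, 16]
1 → replaces 2 → [1, 3, 6, 13, 16]
5 → replaces 6 → [1, 3, 5, 13, 16]
8 → replaces 13 → [1, 3, 5, 8, 16]
Length 5; one witness is 2, 7, 12, 15, 16.

2, 7, 12, 15, 16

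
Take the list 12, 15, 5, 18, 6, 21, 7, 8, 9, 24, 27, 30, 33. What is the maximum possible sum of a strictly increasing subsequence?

Let S[i] be the best sum of a strictly increasing subsequence ending at i:
i:       1   2   3   4   5   6   7   8   9  10  11  12  13
a[i]:   12  15   5  18   6  21   7   8   9  24  27  30  33
S:      12  27   5  45  11  66  18  26  35  90 117 147 180
Maximum is 180 (e.g. 12 + 15 + 18 + 21 + 24 + 27 + 30 + 33).

180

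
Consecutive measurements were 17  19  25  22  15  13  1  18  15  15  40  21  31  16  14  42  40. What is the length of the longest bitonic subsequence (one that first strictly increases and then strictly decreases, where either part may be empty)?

7

inc[i] = longest strictly increasing subsequence ending at i; dec[i] = longest strictly decreasing subsequence starting at i:
i:      1  2  3  4  5  6  7  8  9 10 11 12 13 14 15 16 17
a[i]:  17 19 25 22 15 13  1 18 15 15 40 21 31 16 14 42 40
inc:    1  2  3  3  1  1  1  2  2  2  4  3  4  3  2  5  5
dec:    4  4  5  4  3  2  1  3  2  2  4  3  3  2  1  2  1
Best peak at i=3 (value 25): inc=3, dec=5, length 3+5−1 = 7.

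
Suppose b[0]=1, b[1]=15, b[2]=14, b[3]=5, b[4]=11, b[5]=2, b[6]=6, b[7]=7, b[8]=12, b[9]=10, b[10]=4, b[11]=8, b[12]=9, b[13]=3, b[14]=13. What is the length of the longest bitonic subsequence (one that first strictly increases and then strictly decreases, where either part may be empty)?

inc[i] = longest strictly increasing subsequence ending at i; dec[i] = longest strictly decreasing subsequence starting at i:
i:      0  1  2  3  4  5  6  7  8  9 10 11 12 13 14
b[i]:   1 15 14  5 11  2  6  7 12 10  4  8  9  3 13
inc:    1  2  2  2  3  2  3  4  5  5  3  5  6  3  7
dec:    1  6  5  3  4  1  3  3  4  3  2  2  2  1  1
Best peak at i=8 (value 12): inc=5, dec=4, length 5+4−1 = 8.

8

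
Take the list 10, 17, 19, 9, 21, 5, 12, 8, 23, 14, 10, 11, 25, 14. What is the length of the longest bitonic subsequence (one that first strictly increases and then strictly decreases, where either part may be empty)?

inc[i] = longest strictly increasing subsequence ending at i; dec[i] = longest strictly decreasing subsequence starting at i:
i:      1  2  3  4  5  6  7  8  9 10 11 12 13 14
a[i]:  10 17 19  9 21  5 12  8 23 14 10 11 25 14
inc:    1  2  3  1  4  1  2  2  5  3  3  4  6  5
dec:    3  3  3  2  3  1  2  1  3  2  1  1  2  1
Best peak at i=9 (value 23): inc=5, dec=3, length 5+3−1 = 7.

7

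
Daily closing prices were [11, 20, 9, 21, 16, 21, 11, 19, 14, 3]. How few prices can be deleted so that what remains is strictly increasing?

7

Fewest deletions = n − (longest strictly increasing subsequence).
i:      1  2  3  4  5  6  7  8  9 10
a[i]:  11 20  9 21 16 21 11 19 14  3
dp:     1  2  1  3  2  3  2  3  3  1
max dp = 3, so deletions = 10 − 3 = 7.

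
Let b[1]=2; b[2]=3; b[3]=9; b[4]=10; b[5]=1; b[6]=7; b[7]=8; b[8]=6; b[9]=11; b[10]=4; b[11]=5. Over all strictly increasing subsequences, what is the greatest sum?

35

Let S[i] be the best sum of a strictly increasing subsequence ending at i:
i:      1  2  3  4  5  6  7  8  9 10 11
b[i]:   2  3  9 10  1  7  8  6 11  4  5
S:      2  5 14 24  1 12 20 11 35  9 14
Maximum is 35 (e.g. 2 + 3 + 9 + 10 + 11).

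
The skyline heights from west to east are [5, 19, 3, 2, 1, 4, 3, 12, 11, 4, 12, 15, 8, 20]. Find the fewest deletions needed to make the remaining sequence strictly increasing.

8

Fewest deletions = n − (longest strictly increasing subsequence).
Patience tails:
5 → extends → [5]
19 → extends → [5, 19]
3 → replaces 5 → [3, 19]
2 → replaces 3 → [2, 19]
1 → replaces 2 → [1, 19]
4 → replaces 19 → [1, 4]
3 → replaces 4 → [1, 3]
12 → extends → [1, 3, 12]
11 → replaces 12 → [1, 3, 11]
4 → replaces 11 → [1, 3, 4]
12 → extends → [1, 3, 4, 12]
15 → extends → [1, 3, 4, 12, 15]
8 → replaces 12 → [1, 3, 4, 8, 15]
20 → extends → [1, 3, 4, 8, 15, 20]
Longest strictly increasing subsequence has length 6, so deletions = 14 − 6 = 8.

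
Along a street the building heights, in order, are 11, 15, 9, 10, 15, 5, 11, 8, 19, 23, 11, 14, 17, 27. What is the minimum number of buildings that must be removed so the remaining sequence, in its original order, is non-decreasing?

Fewest deletions = n − (longest non-decreasing subsequence).
Patience tails:
11 → extends → [11]
15 → extends → [11, 15]
9 → replaces 11 → [9, 15]
10 → replaces 15 → [9, 10]
15 → extends → [9, 10, 15]
5 → replaces 9 → [5, 10, 15]
11 → replaces 15 → [5, 10, 11]
8 → replaces 10 → [5, 8, 11]
19 → extends → [5, 8, 11, 19]
23 → extends → [5, 8, 11, 19, 23]
11 → replaces 19 → [5, 8, 11, 11, 23]
14 → replaces 23 → [5, 8, 11, 11, 14]
17 → extends → [5, 8, 11, 11, 14, 17]
27 → extends → [5, 8, 11, 11, 14, 17, 27]
Longest non-decreasing subsequence has length 7, so deletions = 14 − 7 = 7.

7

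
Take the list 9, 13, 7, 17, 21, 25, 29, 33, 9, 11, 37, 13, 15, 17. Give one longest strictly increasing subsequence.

Patience tails give the LIS length; then backtrack through the dp parents:
9 → extends → [9]
13 → extends → [9, 13]
7 → replaces 9 → [7, 13]
17 → extends → [7, 13, 17]
21 → extends → [7, 13, 17, 21]
25 → extends → [7, 13, 17, 21, 25]
29 → extends → [7, 13, 17, 21, 25, 29]
33 → extends → [7, 13, 17, 21, 25, 29, 33]
9 → replaces 13 → [7, 9, 17, 21, 25, 29, 33]
11 → replaces 17 → [7, 9, 11, 21, 25, 29, 33]
37 → extends → [7, 9, 11, 21, 25, 29, 33, 37]
13 → replaces 21 → [7, 9, 11, 13, 25, 29, 33, 37]
15 → replaces 25 → [7, 9, 11, 13, 15, 29, 33, 37]
17 → replaces 29 → [7, 9, 11, 13, 15, 17, 33, 37]
Length 8; one witness is 9, 13, 17, 21, 25, 29, 33, 37.

9, 13, 17, 21, 25, 29, 33, 37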